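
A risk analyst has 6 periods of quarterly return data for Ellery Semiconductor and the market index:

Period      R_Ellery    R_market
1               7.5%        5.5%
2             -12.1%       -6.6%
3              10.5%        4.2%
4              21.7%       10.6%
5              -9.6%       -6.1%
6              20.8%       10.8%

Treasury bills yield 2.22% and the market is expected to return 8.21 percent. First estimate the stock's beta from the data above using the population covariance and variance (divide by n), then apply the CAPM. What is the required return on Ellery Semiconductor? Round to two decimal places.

Mean R_i = (7.5 − 12.1 + 10.5 + 21.7 − 9.6 + 20.8) / 6 = 6.4667%
Mean R_m = (5.5 − 6.6 + 4.2 + 10.6 − 6.1 + 10.8) / 6 = 3.0667%
Σ(R_i − R̄_i)(R_m − R̄_m) = 559.4433  ⇒  Cov = 559.4433 / 6 = 93.2406
Σ(R_m − R̄_m)² = 301.2333  ⇒  Var(R_m) = 301.2333 / 6 = 50.2056
β = Cov / Var(R_m) = 93.2406 / 50.2056 = 1.8572
MRP = 8.21% − 2.22% = 5.99%
E(R) = R_f + β × MRP = 2.22% + 1.8572 × 5.99% = 13.34%

13.34%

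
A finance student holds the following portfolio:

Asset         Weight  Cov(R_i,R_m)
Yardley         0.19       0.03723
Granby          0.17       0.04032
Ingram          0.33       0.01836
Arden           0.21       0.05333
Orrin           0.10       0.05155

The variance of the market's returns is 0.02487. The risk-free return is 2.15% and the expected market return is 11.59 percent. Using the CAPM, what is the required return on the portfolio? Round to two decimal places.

β_Yardley = 0.03723 / 0.02487 = 1.4970
β_Granby = 0.04032 / 0.02487 = 1.6212
β_Ingram = 0.01836 / 0.02487 = 0.7382
β_Arden = 0.05333 / 0.02487 = 2.1444
β_Orrin = 0.05155 / 0.02487 = 2.0728
β_P = Σ w_i β_i = 0.19×1.4970 + 0.17×1.6212 + 0.33×0.7382 + 0.21×2.1444 + 0.10×2.0728 = 1.4612
MRP = 11.59% − 2.15% = 9.44%
E(R_P) = R_f + β_P × MRP = 2.15% + 1.4612 × 9.44% = 15.94%

15.94%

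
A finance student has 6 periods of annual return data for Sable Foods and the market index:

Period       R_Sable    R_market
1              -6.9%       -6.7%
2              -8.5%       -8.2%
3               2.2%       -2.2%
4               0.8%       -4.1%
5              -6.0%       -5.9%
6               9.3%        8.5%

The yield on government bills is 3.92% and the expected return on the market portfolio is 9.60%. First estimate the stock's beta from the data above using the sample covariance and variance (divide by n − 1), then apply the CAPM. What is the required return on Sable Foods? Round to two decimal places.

9.94%

Mean R_i = (-6.9 − 8.5 + 2.2 + 0.8 − 6.0 + 9.3) / 6 = -1.5167%
Mean R_m = (-6.7 − 8.2 − 2.2 − 4.1 − 5.9 + 8.5) / 6 = -3.1000%
Σ(R_i − R̄_i)(R_m − R̄_m) = 194.0500  ⇒  Cov = 194.0500 / 5 = 38.8100
Σ(R_m − R̄_m)² = 183.1800  ⇒  Var(R_m) = 183.1800 / 5 = 36.6360
β = Cov / Var(R_m) = 38.8100 / 36.6360 = 1.0593
MRP = 9.60% − 3.92% = 5.68%
E(R) = R_f + β × MRP = 3.92% + 1.0593 × 5.68% = 9.94%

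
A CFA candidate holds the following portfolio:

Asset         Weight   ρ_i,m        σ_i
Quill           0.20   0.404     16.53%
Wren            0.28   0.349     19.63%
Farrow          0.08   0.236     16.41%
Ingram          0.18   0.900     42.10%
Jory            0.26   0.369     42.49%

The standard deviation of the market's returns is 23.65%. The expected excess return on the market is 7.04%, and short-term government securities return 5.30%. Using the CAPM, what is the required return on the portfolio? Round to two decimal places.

β_Quill = 0.404 × 16.53% / 23.65% = 0.2824
β_Wren = 0.349 × 19.63% / 23.65% = 0.2897
β_Farrow = 0.236 × 16.41% / 23.65% = 0.1638
β_Ingram = 0.900 × 42.10% / 23.65% = 1.6021
β_Jory = 0.369 × 42.49% / 23.65% = 0.6630
β_P = Σ w_i β_i = 0.20×0.2824 + 0.28×0.2897 + 0.08×0.1638 + 0.18×1.6021 + 0.26×0.6630 = 0.6115
E(R_P) = R_f + β_P × MRP = 5.30% + 0.6115 × 7.04% = 9.60%

9.60%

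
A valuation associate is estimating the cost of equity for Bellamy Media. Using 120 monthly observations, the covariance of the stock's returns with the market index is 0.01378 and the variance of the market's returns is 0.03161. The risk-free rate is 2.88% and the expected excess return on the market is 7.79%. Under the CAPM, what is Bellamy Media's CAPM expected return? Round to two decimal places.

β = Cov(R_i, R_m) / Var(R_m) = 0.01378 / 0.03161 = 0.4359
E(R) = R_f + β × MRP = 2.88% + 0.4359 × 7.79% = 6.28%

6.28%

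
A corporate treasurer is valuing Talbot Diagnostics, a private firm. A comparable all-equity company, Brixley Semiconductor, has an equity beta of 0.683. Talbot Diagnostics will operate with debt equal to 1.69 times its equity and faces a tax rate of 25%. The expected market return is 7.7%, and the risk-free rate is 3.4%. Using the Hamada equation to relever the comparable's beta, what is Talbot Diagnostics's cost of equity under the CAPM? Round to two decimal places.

10.06%

β_L = β_U × [1 + (1 − t)(D/E)] = 0.683 × [1 + (1 − 0.25) × 1.69]
    = 0.683 × [1 + 0.75 × 1.69] = 0.683 × 2.2675 = 1.5487
MRP = 7.7% − 3.4% = 4.30%
E(R) = R_f + β_L × MRP = 3.4% + 1.5487 × 4.3% = 10.06%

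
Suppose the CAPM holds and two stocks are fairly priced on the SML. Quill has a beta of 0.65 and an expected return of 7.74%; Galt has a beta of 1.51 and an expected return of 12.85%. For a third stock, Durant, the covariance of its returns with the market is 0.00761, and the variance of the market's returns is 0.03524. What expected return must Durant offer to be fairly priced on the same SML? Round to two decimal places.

5.16%

MRP = (12.85% − 7.74%) / (1.51 − 0.65) = 5.9419%
R_f = 7.74% − 0.65 × 5.9419% = 3.8778%
β_Durant = Cov / Var(R_m) = 0.00761 / 0.03524 = 0.2159
E(R_Durant) = R_f + β × MRP = 3.8778% + 0.2159 × 5.9419% = 5.16%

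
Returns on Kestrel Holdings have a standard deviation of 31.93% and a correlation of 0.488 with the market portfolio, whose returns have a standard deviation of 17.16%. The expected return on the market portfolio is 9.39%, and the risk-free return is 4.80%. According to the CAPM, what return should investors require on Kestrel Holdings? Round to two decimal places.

β = ρ × σ_i / σ_m = 0.488 × 31.93% / 17.16% = 0.9080
MRP = 9.39% − 4.80% = 4.59%
E(R) = 4.80% + 0.9080 × 4.59% = 8.97%

8.97%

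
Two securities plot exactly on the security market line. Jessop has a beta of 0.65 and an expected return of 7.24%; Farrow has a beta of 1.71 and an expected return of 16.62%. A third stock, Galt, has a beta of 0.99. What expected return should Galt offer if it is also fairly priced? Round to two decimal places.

MRP (SML slope) = (16.62% − 7.24%) / (1.71 − 0.65) = 9.38% / 1.06 = 8.8491%
R_f (intercept) = 7.24% − 0.65 × 8.8491% = 1.4881%
E(R_Galt) = R_f + β × MRP = 1.4881% + 0.99 × 8.8491% = 10.25%

10.25%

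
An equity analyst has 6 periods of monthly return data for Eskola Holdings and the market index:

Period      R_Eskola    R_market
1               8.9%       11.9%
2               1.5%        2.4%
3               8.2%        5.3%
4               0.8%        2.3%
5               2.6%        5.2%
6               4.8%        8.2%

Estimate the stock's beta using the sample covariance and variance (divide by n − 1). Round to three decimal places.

Mean R_i = (8.9 + 1.5 + 8.2 + 0.8 + 2.6 + 4.8) / 6 = 4.4667%
Mean R_m = (11.9 + 2.4 + 5.3 + 2.3 + 5.2 + 8.2) / 6 = 5.8833%
Σ(R_i − R̄_i)(R_m − R̄_m) = 50.0167  ⇒  Cov = 50.0167 / 5 = 10.0033
Σ(R_m − R̄_m)² = 67.3483  ⇒  Var(R_m) = 67.3483 / 5 = 13.4697
β = Cov / Var(R_m) = 10.0033 / 13.4697 = 0.7427

0.743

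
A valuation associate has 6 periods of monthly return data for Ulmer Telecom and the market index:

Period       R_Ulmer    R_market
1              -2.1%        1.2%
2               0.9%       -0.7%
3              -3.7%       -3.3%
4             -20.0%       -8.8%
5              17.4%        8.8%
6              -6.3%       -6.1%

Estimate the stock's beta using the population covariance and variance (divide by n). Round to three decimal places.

Mean R_i = (-2.1 + 0.9 − 3.7 − 20.0 + 17.4 − 6.3) / 6 = -2.3000%
Mean R_m = (1.2 − 0.7 − 3.3 − 8.8 + 8.8 − 6.1) / 6 = -1.4833%
Σ(R_i − R̄_i)(R_m − R̄_m) = 356.1400  ⇒  Cov = 356.1400 / 6 = 59.3567
Σ(R_m − R̄_m)² = 191.7083  ⇒  Var(R_m) = 191.7083 / 6 = 31.9514
β = Cov / Var(R_m) = 59.3567 / 31.9514 = 1.8577

1.858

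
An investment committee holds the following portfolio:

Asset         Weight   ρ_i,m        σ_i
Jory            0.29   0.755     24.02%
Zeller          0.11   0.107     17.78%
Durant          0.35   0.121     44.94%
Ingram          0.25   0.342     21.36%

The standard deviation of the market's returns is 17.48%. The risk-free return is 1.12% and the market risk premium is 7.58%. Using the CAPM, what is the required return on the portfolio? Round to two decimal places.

β_Jory = 0.755 × 24.02% / 17.48% = 1.0375
β_Zeller = 0.107 × 17.78% / 17.48% = 0.1088
β_Durant = 0.121 × 44.94% / 17.48% = 0.3111
β_Ingram = 0.342 × 21.36% / 17.48% = 0.4179
β_P = Σ w_i β_i = 0.29×1.0375 + 0.11×0.1088 + 0.35×0.3111 + 0.25×0.4179 = 0.5262
E(R_P) = R_f + β_P × MRP = 1.12% + 0.5262 × 7.58% = 5.11%

5.11%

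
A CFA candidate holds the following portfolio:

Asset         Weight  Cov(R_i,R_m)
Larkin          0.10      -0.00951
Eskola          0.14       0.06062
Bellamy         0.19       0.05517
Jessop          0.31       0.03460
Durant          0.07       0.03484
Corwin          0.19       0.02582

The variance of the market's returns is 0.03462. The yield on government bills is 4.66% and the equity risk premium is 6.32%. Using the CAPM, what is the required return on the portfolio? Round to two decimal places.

11.25%

β_Larkin = -0.00951 / 0.03462 = -0.2747
β_Eskola = 0.06062 / 0.03462 = 1.7510
β_Bellamy = 0.05517 / 0.03462 = 1.5936
β_Jessop = 0.03460 / 0.03462 = 0.9994
β_Durant = 0.03484 / 0.03462 = 1.0064
β_Corwin = 0.02582 / 0.03462 = 0.7458
β_P = Σ w_i β_i = 0.10×-0.2747 + 0.14×1.7510 + 0.19×1.5936 + 0.31×0.9994 + 0.07×1.0064 + 0.19×0.7458 = 1.0424
E(R_P) = R_f + β_P × MRP = 4.66% + 1.0424 × 6.32% = 11.25%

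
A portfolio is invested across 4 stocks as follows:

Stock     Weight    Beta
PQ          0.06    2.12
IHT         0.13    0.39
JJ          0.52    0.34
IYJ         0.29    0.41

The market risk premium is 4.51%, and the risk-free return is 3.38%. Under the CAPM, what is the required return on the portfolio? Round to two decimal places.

5.52%

β_P = Σ w_i β_i = 0.06×2.12 + 0.13×0.39 + 0.52×0.34 + 0.29×0.41 = 0.4736
E(R_P) = R_f + β_P × MRP = 3.38% + 0.4736 × 4.51% = 5.52%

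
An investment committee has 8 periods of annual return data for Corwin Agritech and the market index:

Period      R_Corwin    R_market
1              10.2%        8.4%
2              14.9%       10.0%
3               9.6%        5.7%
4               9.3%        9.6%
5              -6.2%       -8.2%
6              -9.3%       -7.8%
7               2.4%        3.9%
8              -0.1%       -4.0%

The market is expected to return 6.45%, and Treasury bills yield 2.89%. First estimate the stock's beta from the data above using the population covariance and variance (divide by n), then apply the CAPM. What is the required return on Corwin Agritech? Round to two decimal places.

6.69%

Mean R_i = (10.2 + 14.9 + 9.6 + 9.3 − 6.2 − 9.3 + 2.4 − 0.1) / 8 = 3.8500%
Mean R_m = (8.4 + 10.0 + 5.7 + 9.6 − 8.2 − 7.8 + 3.9 − 4.0) / 8 = 2.2000%
Σ(R_i − R̄_i)(R_m − R̄_m) = 444.0600  ⇒  Cov = 444.0600 / 8 = 55.5075
Σ(R_m − R̄_m)² = 415.7800  ⇒  Var(R_m) = 415.7800 / 8 = 51.9725
β = Cov / Var(R_m) = 55.5075 / 51.9725 = 1.0680
MRP = 6.45% − 2.89% = 3.56%
E(R) = R_f + β × MRP = 2.89% + 1.0680 × 3.56% = 6.69%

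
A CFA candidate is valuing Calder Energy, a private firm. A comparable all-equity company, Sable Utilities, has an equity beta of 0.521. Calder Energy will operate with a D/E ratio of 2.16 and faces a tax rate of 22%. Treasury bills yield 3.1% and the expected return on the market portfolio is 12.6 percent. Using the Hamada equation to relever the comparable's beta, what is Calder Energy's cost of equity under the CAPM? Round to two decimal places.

β_L = β_U × [1 + (1 − t)(D/E)] = 0.521 × [1 + (1 − 0.22) × 2.16]
    = 0.521 × [1 + 0.78 × 2.16] = 0.521 × 2.6848 = 1.3988
MRP = 12.6% − 3.1% = 9.50%
E(R) = R_f + β_L × MRP = 3.1% + 1.3988 × 9.5% = 16.39%

16.39%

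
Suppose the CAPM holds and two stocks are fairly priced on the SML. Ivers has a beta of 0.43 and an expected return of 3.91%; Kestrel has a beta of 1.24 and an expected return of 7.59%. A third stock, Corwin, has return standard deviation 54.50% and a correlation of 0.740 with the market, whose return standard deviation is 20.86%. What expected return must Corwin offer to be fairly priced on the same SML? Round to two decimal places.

MRP = (7.59% − 3.91%) / (1.24 − 0.43) = 4.5432%
R_f = 3.91% − 0.43 × 4.5432% = 1.9564%
β_Corwin = ρ·σ_i/σ_m = 0.740 × 54.50 / 20.86 = 1.9334
E(R_Corwin) = R_f + β × MRP = 1.9564% + 1.9334 × 4.5432% = 10.74%

10.74%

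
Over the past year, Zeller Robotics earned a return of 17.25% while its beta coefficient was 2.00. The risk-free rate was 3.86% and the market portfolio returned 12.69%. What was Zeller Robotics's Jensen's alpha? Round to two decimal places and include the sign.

-4.27%

Market excess return = 12.69% − 3.86% = 8.83%
CAPM benchmark = R_f + β(R_m − R_f) = 3.86% + 2.00 × 8.83% = 21.5200%
α = actual − benchmark = 17.25% − 21.5200% = -4.27%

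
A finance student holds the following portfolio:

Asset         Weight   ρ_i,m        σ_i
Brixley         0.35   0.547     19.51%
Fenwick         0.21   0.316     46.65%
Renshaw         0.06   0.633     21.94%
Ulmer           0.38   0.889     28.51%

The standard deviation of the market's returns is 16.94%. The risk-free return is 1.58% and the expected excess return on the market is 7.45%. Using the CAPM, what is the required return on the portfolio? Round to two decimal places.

β_Brixley = 0.547 × 19.51% / 16.94% = 0.6300
β_Fenwick = 0.316 × 46.65% / 16.94% = 0.8702
β_Renshaw = 0.633 × 21.94% / 16.94% = 0.8198
β_Ulmer = 0.889 × 28.51% / 16.94% = 1.4962
β_P = Σ w_i β_i = 0.35×0.6300 + 0.21×0.8702 + 0.06×0.8198 + 0.38×1.4962 = 1.0210
E(R_P) = R_f + β_P × MRP = 1.58% + 1.0210 × 7.45% = 9.19%

9.19%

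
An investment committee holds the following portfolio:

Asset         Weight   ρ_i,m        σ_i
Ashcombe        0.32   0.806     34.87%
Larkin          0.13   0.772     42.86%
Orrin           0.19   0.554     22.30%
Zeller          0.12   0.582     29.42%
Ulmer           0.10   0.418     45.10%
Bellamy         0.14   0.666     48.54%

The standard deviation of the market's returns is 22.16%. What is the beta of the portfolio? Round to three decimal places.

β_Ashcombe = 0.806 × 34.87% / 22.16% = 1.2683
β_Larkin = 0.772 × 42.86% / 22.16% = 1.4931
β_Orrin = 0.554 × 22.30% / 22.16% = 0.5575
β_Zeller = 0.582 × 29.42% / 22.16% = 0.7727
β_Ulmer = 0.418 × 45.10% / 22.16% = 0.8507
β_Bellamy = 0.666 × 48.54% / 22.16% = 1.4588
β_P = Σ w_i β_i = 0.32×1.2683 + 0.13×1.4931 + 0.19×0.5575 + 0.12×0.7727 + 0.10×0.8507 + 0.14×1.4588 = 1.0879

1.088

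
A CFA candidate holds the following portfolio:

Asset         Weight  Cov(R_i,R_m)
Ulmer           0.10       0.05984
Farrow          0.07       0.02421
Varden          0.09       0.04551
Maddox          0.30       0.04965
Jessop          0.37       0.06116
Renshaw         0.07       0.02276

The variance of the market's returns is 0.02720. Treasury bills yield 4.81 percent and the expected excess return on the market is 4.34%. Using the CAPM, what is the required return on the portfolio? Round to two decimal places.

12.93%

β_Ulmer = 0.05984 / 0.02720 = 2.2000
β_Farrow = 0.02421 / 0.02720 = 0.8901
β_Varden = 0.04551 / 0.02720 = 1.6732
β_Maddox = 0.04965 / 0.02720 = 1.8254
β_Jessop = 0.06116 / 0.02720 = 2.2485
β_Renshaw = 0.02276 / 0.02720 = 0.8368
β_P = Σ w_i β_i = 0.10×2.2000 + 0.07×0.8901 + 0.09×1.6732 + 0.30×1.8254 + 0.37×2.2485 + 0.07×0.8368 = 1.8710
E(R_P) = R_f + β_P × MRP = 4.81% + 1.8710 × 4.34% = 12.93%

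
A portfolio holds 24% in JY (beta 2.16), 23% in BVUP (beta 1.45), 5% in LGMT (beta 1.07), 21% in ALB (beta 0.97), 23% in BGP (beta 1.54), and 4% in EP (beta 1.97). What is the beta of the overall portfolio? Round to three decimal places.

β_P = Σ w_i β_i = 0.24×2.16 + 0.23×1.45 + 0.05×1.07 + 0.21×0.97 + 0.23×1.54 + 0.04×1.97 = 1.5421

1.542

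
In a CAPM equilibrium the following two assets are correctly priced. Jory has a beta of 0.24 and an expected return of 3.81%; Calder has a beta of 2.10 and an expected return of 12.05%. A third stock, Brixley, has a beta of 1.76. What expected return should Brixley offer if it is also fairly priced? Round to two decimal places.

10.54%

MRP (SML slope) = (12.05% − 3.81%) / (2.10 − 0.24) = 8.24% / 1.86 = 4.4301%
R_f (intercept) = 3.81% − 0.24 × 4.4301% = 2.7468%
E(R_Brixley) = R_f + β × MRP = 2.7468% + 1.76 × 4.4301% = 10.54%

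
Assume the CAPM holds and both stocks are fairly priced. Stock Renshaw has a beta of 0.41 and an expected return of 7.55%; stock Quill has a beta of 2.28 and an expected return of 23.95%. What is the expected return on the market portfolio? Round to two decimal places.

12.72%

Both satisfy E(R) = R_f + β·MRP, so the slope of the SML is
MRP = (23.95% − 7.55%) / (2.28 − 0.41) = 16.40% / 1.87 = 8.7701%
R_f = E(R_Renshaw) − β_Renshaw·MRP = 7.55% − 0.41 × 8.7701% = 3.9543%
E(R_m) = R_f + MRP = 3.9543% + 8.7701% = 12.72%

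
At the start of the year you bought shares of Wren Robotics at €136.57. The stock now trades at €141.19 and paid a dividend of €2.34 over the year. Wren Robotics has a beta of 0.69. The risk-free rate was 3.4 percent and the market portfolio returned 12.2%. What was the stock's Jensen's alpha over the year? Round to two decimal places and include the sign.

-4.38%

Realised HPR = (P1 + D1 − P0) / P0 = (141.19 + 2.34 − 136.57) / 136.57 = 6.96 / 136.57 = 5.0963%
MRP = 12.2% − 3.4% = 8.80%
CAPM required = R_f + β·MRP = 3.4% + 0.69 × 8.8% = 9.4720%
α = realised − required = 5.0963% − 9.4720% = -4.38%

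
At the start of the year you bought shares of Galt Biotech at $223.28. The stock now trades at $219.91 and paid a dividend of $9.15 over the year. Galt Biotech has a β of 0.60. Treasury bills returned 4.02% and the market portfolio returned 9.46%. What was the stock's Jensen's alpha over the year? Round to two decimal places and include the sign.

-4.70%

Realised HPR = (P1 + D1 − P0) / P0 = (219.91 + 9.15 − 223.28) / 223.28 = 5.78 / 223.28 = 2.5887%
MRP = 9.46% − 4.02% = 5.44%
CAPM required = R_f + β·MRP = 4.02% + 0.60 × 5.44% = 7.2840%
α = realised − required = 2.5887% − 7.2840% = -4.70%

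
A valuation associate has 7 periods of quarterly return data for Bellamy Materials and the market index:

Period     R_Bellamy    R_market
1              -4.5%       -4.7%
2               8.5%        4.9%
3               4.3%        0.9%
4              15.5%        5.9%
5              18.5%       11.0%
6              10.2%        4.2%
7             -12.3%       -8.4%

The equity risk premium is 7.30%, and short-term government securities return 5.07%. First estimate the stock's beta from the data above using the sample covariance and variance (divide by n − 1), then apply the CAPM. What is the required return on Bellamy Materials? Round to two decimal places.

16.93%

Mean R_i = (-4.5 + 8.5 + 4.3 + 15.5 + 18.5 + 10.2 − 12.3) / 7 = 5.7429%
Mean R_m = (-4.7 + 4.9 + 0.9 + 5.9 + 11.0 + 4.2 − 8.4) / 7 = 1.9714%
Σ(R_i − R̄_i)(R_m − R̄_m) = 428.5286  ⇒  Cov = 428.5286 / 6 = 71.4214
Σ(R_m − R̄_m)² = 263.7143  ⇒  Var(R_m) = 263.7143 / 6 = 43.9524
β = Cov / Var(R_m) = 71.4214 / 43.9524 = 1.6250
E(R) = R_f + β × MRP = 5.07% + 1.6250 × 7.30% = 16.93%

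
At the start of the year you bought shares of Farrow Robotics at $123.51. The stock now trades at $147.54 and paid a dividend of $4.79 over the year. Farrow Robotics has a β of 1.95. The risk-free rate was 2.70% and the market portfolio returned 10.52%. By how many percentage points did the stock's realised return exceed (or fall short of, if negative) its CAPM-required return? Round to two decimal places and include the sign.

+5.39%

Realised HPR = (P1 + D1 − P0) / P0 = (147.54 + 4.79 − 123.51) / 123.51 = 28.82 / 123.51 = 23.3341%
MRP = 10.52% − 2.70% = 7.82%
CAPM required = R_f + β·MRP = 2.70% + 1.95 × 7.82% = 17.9490%
α = realised − required = 23.3341% − 17.9490% = +5.39%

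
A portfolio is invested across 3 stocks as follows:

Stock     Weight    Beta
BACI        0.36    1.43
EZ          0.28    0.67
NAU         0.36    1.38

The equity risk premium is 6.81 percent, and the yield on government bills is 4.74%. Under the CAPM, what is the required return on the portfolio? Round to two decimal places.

12.91%

β_P = Σ w_i β_i = 0.36×1.43 + 0.28×0.67 + 0.36×1.38 = 1.1992
E(R_P) = R_f + β_P × MRP = 4.74% + 1.1992 × 6.81% = 12.91%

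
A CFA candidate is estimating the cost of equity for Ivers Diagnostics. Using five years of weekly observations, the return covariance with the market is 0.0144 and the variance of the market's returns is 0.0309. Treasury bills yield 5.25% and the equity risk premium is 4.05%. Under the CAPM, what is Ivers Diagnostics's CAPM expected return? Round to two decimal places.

β = Cov(R_i, R_m) / Var(R_m) = 0.0144 / 0.0309 = 0.4660
E(R) = R_f + β × MRP = 5.25% + 0.4660 × 4.05% = 7.14%

7.14%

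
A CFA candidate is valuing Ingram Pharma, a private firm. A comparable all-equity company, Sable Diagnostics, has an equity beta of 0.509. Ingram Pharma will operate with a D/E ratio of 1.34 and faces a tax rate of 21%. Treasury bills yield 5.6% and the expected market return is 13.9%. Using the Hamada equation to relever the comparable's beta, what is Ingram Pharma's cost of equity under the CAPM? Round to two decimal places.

β_L = β_U × [1 + (1 − t)(D/E)] = 0.509 × [1 + (1 − 0.21) × 1.34]
    = 0.509 × [1 + 0.79 × 1.34] = 0.509 × 2.0586 = 1.0478
MRP = 13.9% − 5.6% = 8.30%
E(R) = R_f + β_L × MRP = 5.6% + 1.0478 × 8.3% = 14.30%

14.30%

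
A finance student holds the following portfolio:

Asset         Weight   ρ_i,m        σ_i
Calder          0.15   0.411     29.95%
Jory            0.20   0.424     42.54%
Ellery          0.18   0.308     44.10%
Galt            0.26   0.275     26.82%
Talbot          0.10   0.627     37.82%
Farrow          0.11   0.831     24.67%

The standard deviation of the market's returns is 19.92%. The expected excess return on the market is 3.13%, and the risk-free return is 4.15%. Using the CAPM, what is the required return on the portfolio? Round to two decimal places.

6.42%

β_Calder = 0.411 × 29.95% / 19.92% = 0.6179
β_Jory = 0.424 × 42.54% / 19.92% = 0.9055
β_Ellery = 0.308 × 44.10% / 19.92% = 0.6819
β_Galt = 0.275 × 26.82% / 19.92% = 0.3703
β_Talbot = 0.627 × 37.82% / 19.92% = 1.1904
β_Farrow = 0.831 × 24.67% / 19.92% = 1.0292
β_P = Σ w_i β_i = 0.15×0.6179 + 0.20×0.9055 + 0.18×0.6819 + 0.26×0.3703 + 0.10×1.1904 + 0.11×1.0292 = 0.7251
E(R_P) = R_f + β_P × MRP = 4.15% + 0.7251 × 3.13% = 6.42%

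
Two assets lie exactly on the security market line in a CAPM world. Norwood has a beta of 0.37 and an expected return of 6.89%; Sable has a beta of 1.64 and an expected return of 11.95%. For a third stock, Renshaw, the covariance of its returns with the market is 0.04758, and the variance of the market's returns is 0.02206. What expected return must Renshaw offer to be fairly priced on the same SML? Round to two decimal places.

MRP = (11.95% − 6.89%) / (1.64 − 0.37) = 3.9843%
R_f = 6.89% − 0.37 × 3.9843% = 5.4158%
β_Renshaw = Cov / Var(R_m) = 0.04758 / 0.02206 = 2.1568
E(R_Renshaw) = R_f + β × MRP = 5.4158% + 2.1568 × 3.9843% = 14.01%

14.01%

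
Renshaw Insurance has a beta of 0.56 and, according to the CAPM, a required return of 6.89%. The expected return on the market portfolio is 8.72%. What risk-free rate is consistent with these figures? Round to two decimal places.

4.56%

E(R) = R_f + β(E(R_m) − R_f) = R_f(1 − β) + β·E(R_m)
6.89% = R_f × (1 − 0.56) + 0.56 × 8.72%
6.89% = R_f × 0.44 + 4.8832%
R_f = (6.89% − 4.8832%) / 0.44 = 4.56%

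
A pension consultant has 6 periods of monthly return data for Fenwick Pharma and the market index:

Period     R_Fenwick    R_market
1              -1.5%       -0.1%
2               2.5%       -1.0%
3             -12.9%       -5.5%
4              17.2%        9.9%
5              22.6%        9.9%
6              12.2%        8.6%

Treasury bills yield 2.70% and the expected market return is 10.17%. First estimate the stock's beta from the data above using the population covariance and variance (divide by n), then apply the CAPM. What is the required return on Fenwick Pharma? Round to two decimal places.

16.89%

Mean R_i = (-1.5 + 2.5 − 12.9 + 17.2 + 22.6 + 12.2) / 6 = 6.6833%
Mean R_m = (-0.1 − 1.0 − 5.5 + 9.9 + 9.9 + 8.6) / 6 = 3.6333%
Σ(R_i − R̄_i)(R_m − R̄_m) = 421.8433  ⇒  Cov = 421.8433 / 6 = 70.3072
Σ(R_m − R̄_m)² = 222.0333  ⇒  Var(R_m) = 222.0333 / 6 = 37.0056
β = Cov / Var(R_m) = 70.3072 / 37.0056 = 1.8999
MRP = 10.17% − 2.70% = 7.47%
E(R) = R_f + β × MRP = 2.70% + 1.8999 × 7.47% = 16.89%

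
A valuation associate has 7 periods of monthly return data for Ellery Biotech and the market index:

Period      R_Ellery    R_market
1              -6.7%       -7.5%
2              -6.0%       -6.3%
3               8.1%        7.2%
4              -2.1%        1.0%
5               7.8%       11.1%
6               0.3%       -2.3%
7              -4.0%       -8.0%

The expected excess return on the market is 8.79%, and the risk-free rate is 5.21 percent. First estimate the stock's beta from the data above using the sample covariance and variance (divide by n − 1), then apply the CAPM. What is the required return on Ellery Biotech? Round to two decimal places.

11.98%

Mean R_i = (-6.7 − 6.0 + 8.1 − 2.1 + 7.8 + 0.3 − 4.0) / 7 = -0.3714%
Mean R_m = (-7.5 − 6.3 + 7.2 + 1.0 + 11.1 − 2.3 − 8.0) / 7 = -0.6857%
Σ(R_i − R̄_i)(R_m − R̄_m) = 260.3771  ⇒  Cov = 260.3771 / 6 = 43.3962
Σ(R_m − R̄_m)² = 337.9886  ⇒  Var(R_m) = 337.9886 / 6 = 56.3314
β = Cov / Var(R_m) = 43.3962 / 56.3314 = 0.7704
E(R) = R_f + β × MRP = 5.21% + 0.7704 × 8.79% = 11.98%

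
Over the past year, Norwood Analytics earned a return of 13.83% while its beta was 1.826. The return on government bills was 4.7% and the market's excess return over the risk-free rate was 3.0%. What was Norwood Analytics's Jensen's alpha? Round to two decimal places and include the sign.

CAPM benchmark = R_f + β(R_m − R_f) = 4.7% + 1.826 × 3.0% = 10.1780%
α = actual − benchmark = 13.83% − 10.1780% = +3.65%

+3.65%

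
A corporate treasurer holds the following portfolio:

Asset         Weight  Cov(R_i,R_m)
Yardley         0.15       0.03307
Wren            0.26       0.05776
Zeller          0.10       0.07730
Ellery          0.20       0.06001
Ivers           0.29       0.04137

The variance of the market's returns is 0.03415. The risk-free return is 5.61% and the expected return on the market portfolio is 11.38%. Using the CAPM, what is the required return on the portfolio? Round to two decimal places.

14.35%

β_Yardley = 0.03307 / 0.03415 = 0.9684
β_Wren = 0.05776 / 0.03415 = 1.6914
β_Zeller = 0.07730 / 0.03415 = 2.2635
β_Ellery = 0.06001 / 0.03415 = 1.7572
β_Ivers = 0.04137 / 0.03415 = 1.2114
β_P = Σ w_i β_i = 0.15×0.9684 + 0.26×1.6914 + 0.10×2.2635 + 0.20×1.7572 + 0.29×1.2114 = 1.5141
MRP = 11.38% − 5.61% = 5.77%
E(R_P) = R_f + β_P × MRP = 5.61% + 1.5141 × 5.77% = 14.35%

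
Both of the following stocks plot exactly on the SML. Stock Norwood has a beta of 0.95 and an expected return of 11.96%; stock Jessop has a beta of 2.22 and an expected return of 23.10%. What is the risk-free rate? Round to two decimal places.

3.63%

Both satisfy E(R) = R_f + β·MRP, so the slope of the SML is
MRP = (23.10% − 11.96%) / (2.22 − 0.95) = 11.14% / 1.27 = 8.7717%
R_f = E(R_Norwood) − β_Norwood·MRP = 11.96% − 0.95 × 8.7717% = 3.6269%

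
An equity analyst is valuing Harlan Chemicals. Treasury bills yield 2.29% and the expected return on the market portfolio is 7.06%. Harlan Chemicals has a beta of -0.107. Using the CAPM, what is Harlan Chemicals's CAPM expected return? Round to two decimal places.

Market risk premium = E(R_m) − R_f = 7.06% − 2.29% = 4.77%
E(R) = R_f + β × MRP = 2.29% + -0.107 × 4.77% = 1.78%

1.78%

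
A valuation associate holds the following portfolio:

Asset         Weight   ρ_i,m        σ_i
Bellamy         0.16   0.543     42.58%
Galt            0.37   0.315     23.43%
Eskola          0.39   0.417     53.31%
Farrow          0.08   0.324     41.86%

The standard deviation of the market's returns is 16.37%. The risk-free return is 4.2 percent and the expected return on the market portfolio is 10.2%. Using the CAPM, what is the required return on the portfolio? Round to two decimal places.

10.13%

β_Bellamy = 0.543 × 42.58% / 16.37% = 1.4124
β_Galt = 0.315 × 23.43% / 16.37% = 0.4509
β_Eskola = 0.417 × 53.31% / 16.37% = 1.3580
β_Farrow = 0.324 × 41.86% / 16.37% = 0.8285
β_P = Σ w_i β_i = 0.16×1.4124 + 0.37×0.4509 + 0.39×1.3580 + 0.08×0.8285 = 0.9887
MRP = 10.2% − 4.2% = 6.00%
E(R_P) = R_f + β_P × MRP = 4.2% + 0.9887 × 6.0% = 10.13%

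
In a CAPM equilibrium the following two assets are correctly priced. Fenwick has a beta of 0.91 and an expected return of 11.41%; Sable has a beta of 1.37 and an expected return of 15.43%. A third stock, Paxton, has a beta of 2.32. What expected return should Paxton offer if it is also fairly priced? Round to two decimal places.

23.73%

MRP (SML slope) = (15.43% − 11.41%) / (1.37 − 0.91) = 4.02% / 0.46 = 8.7391%
R_f (intercept) = 11.41% − 0.91 × 8.7391% = 3.4574%
E(R_Paxton) = R_f + β × MRP = 3.4574% + 2.32 × 8.7391% = 23.73%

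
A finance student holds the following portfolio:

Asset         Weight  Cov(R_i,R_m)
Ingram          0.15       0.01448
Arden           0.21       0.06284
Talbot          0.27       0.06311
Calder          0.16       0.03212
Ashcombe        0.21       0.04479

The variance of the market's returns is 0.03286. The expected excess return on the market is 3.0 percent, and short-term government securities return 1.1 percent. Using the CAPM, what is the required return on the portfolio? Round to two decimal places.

5.39%

β_Ingram = 0.01448 / 0.03286 = 0.4407
β_Arden = 0.06284 / 0.03286 = 1.9124
β_Talbot = 0.06311 / 0.03286 = 1.9206
β_Calder = 0.03212 / 0.03286 = 0.9775
β_Ashcombe = 0.04479 / 0.03286 = 1.3631
β_P = Σ w_i β_i = 0.15×0.4407 + 0.21×1.9124 + 0.27×1.9206 + 0.16×0.9775 + 0.21×1.3631 = 1.4289
E(R_P) = R_f + β_P × MRP = 1.1% + 1.4289 × 3.0% = 5.39%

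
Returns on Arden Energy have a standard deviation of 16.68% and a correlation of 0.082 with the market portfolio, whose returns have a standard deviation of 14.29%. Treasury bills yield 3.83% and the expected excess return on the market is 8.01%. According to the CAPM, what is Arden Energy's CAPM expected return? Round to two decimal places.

β = ρ × σ_i / σ_m = 0.082 × 16.68% / 14.29% = 0.0957
E(R) = 3.83% + 0.0957 × 8.01% = 4.60%

4.60%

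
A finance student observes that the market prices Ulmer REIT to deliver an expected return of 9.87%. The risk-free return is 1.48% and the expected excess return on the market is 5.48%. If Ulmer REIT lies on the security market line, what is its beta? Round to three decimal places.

β = (E(R) − R_f) / MRP = (9.87% − 1.48%) / 5.48% = 8.39% / 5.48% = 1.531

1.531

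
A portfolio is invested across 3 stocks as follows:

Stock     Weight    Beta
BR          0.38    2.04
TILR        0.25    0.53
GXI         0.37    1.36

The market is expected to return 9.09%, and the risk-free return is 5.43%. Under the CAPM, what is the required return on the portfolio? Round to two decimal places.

β_P = Σ w_i β_i = 0.38×2.04 + 0.25×0.53 + 0.37×1.36 = 1.4109
MRP = 9.09% − 5.43% = 3.66%
E(R_P) = R_f + β_P × MRP = 5.43% + 1.4109 × 3.66% = 10.59%

10.59%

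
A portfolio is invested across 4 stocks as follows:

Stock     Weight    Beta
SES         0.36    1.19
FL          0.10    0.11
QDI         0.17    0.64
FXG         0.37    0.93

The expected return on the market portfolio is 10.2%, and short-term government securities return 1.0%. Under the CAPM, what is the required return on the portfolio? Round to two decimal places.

β_P = Σ w_i β_i = 0.36×1.19 + 0.10×0.11 + 0.17×0.64 + 0.37×0.93 = 0.8923
MRP = 10.2% − 1.0% = 9.20%
E(R_P) = R_f + β_P × MRP = 1.0% + 0.8923 × 9.2% = 9.21%

9.21%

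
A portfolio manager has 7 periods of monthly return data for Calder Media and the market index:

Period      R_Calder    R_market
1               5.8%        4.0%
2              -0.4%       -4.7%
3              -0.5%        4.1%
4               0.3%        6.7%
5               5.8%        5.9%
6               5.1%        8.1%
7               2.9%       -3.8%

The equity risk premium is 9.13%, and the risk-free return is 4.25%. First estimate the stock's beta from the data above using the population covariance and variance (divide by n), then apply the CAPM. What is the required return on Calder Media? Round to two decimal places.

6.27%

Mean R_i = (5.8 − 0.4 − 0.5 + 0.3 + 5.8 + 5.1 + 2.9) / 7 = 2.7143%
Mean R_m = (4.0 − 4.7 + 4.1 + 6.7 + 5.9 + 8.1 − 3.8) / 7 = 2.9000%
Σ(R_i − R̄_i)(R_m − R̄_m) = 34.4500  ⇒  Cov = 34.4500 / 7 = 4.9214
Σ(R_m − R̄_m)² = 155.7800  ⇒  Var(R_m) = 155.7800 / 7 = 22.2543
β = Cov / Var(R_m) = 4.9214 / 22.2543 = 0.2211
E(R) = R_f + β × MRP = 4.25% + 0.2211 × 9.13% = 6.27%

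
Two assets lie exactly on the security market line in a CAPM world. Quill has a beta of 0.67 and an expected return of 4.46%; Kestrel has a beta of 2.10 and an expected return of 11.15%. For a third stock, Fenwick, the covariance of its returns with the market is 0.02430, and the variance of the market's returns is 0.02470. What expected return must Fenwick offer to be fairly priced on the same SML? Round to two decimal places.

MRP = (11.15% − 4.46%) / (2.10 − 0.67) = 4.6783%
R_f = 4.46% − 0.67 × 4.6783% = 1.3255%
β_Fenwick = Cov / Var(R_m) = 0.02430 / 0.02470 = 0.9838
E(R_Fenwick) = R_f + β × MRP = 1.3255% + 0.9838 × 4.6783% = 5.93%

5.93%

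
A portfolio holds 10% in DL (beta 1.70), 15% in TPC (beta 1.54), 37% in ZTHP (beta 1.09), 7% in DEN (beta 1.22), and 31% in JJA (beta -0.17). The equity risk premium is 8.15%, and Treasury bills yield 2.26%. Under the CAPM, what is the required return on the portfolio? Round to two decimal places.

9.08%

β_P = Σ w_i β_i = 0.10×1.70 + 0.15×1.54 + 0.37×1.09 + 0.07×1.22 + 0.31×-0.17 = 0.8370
E(R_P) = R_f + β_P × MRP = 2.26% + 0.8370 × 8.15% = 9.08%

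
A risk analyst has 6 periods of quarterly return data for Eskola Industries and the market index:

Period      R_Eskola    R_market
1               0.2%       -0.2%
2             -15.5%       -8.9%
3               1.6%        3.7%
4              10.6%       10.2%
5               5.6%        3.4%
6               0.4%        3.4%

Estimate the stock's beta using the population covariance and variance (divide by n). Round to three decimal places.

Mean R_i = (0.2 − 15.5 + 1.6 + 10.6 + 5.6 + 0.4) / 6 = 0.4833%
Mean R_m = (-0.2 − 8.9 + 3.7 + 10.2 + 3.4 + 3.4) / 6 = 1.9333%
Σ(R_i − R̄_i)(R_m − R̄_m) = 266.7433  ⇒  Cov = 266.7433 / 6 = 44.4572
Σ(R_m − R̄_m)² = 197.6733  ⇒  Var(R_m) = 197.6733 / 6 = 32.9456
β = Cov / Var(R_m) = 44.4572 / 32.9456 = 1.3494

1.349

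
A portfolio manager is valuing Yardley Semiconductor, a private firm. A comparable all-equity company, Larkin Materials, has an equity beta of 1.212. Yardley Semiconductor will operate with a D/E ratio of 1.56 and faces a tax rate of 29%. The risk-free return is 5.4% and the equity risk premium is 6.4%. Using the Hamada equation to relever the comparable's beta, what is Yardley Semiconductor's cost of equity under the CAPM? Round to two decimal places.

β_L = β_U × [1 + (1 − t)(D/E)] = 1.212 × [1 + (1 − 0.29) × 1.56]
    = 1.212 × [1 + 0.71 × 1.56] = 1.212 × 2.1076 = 2.5544
E(R) = R_f + β_L × MRP = 5.4% + 2.5544 × 6.4% = 21.75%

21.75%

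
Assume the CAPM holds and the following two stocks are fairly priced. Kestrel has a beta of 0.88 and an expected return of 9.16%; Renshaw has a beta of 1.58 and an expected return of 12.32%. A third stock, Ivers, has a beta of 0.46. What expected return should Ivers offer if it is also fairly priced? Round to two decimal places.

MRP (SML slope) = (12.32% − 9.16%) / (1.58 − 0.88) = 3.16% / 0.70 = 4.5143%
R_f (intercept) = 9.16% − 0.88 × 4.5143% = 5.1874%
E(R_Ivers) = R_f + β × MRP = 5.1874% + 0.46 × 4.5143% = 7.26%

7.26%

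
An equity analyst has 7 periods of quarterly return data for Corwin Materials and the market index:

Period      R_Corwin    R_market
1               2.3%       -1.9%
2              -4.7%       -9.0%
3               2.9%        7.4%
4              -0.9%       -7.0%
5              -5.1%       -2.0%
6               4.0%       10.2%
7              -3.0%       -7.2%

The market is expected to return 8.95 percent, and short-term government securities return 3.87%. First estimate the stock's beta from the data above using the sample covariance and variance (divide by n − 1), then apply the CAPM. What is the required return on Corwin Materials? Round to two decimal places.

Mean R_i = (2.3 − 4.7 + 2.9 − 0.9 − 5.1 + 4.0 − 3.0) / 7 = -0.6429%
Mean R_m = (-1.9 − 9.0 + 7.4 − 7.0 − 2.0 + 10.2 − 7.2) / 7 = -1.3571%
Σ(R_i − R̄_i)(R_m − R̄_m) = 132.1829  ⇒  Cov = 132.1829 / 6 = 22.0305
Σ(R_m − R̄_m)² = 335.3571  ⇒  Var(R_m) = 335.3571 / 6 = 55.8929
β = Cov / Var(R_m) = 22.0305 / 55.8929 = 0.3942
MRP = 8.95% − 3.87% = 5.08%
E(R) = R_f + β × MRP = 3.87% + 0.3942 × 5.08% = 5.87%

5.87%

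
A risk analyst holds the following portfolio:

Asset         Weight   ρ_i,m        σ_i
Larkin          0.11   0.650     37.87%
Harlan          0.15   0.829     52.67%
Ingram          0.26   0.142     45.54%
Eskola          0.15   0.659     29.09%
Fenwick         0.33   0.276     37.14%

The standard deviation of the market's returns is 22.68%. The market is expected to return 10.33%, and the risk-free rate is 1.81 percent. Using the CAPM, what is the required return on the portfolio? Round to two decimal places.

8.27%

β_Larkin = 0.650 × 37.87% / 22.68% = 1.0853
β_Harlan = 0.829 × 52.67% / 22.68% = 1.9252
β_Ingram = 0.142 × 45.54% / 22.68% = 0.2851
β_Eskola = 0.659 × 29.09% / 22.68% = 0.8453
β_Fenwick = 0.276 × 37.14% / 22.68% = 0.4520
β_P = Σ w_i β_i = 0.11×1.0853 + 0.15×1.9252 + 0.26×0.2851 + 0.15×0.8453 + 0.33×0.4520 = 0.7582
MRP = 10.33% − 1.81% = 8.52%
E(R_P) = R_f + β_P × MRP = 1.81% + 0.7582 × 8.52% = 8.27%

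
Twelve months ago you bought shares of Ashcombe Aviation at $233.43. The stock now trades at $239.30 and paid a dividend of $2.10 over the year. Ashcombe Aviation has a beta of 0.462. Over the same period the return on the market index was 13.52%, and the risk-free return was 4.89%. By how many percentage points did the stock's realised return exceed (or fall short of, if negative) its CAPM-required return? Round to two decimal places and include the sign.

-5.46%

Realised HPR = (P1 + D1 − P0) / P0 = (239.30 + 2.10 − 233.43) / 233.43 = 7.97 / 233.43 = 3.4143%
MRP = 13.52% − 4.89% = 8.63%
CAPM required = R_f + β·MRP = 4.89% + 0.462 × 8.63% = 8.87706%
α = realised − required = 3.4143% − 8.87706% = -5.46%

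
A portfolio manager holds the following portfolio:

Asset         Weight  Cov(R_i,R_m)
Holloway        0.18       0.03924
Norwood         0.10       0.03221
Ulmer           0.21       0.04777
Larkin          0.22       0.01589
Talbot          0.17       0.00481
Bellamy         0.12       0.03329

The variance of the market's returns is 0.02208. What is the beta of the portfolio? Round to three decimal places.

1.296

β_Holloway = 0.03924 / 0.02208 = 1.7772
β_Norwood = 0.03221 / 0.02208 = 1.4588
β_Ulmer = 0.04777 / 0.02208 = 2.1635
β_Larkin = 0.01589 / 0.02208 = 0.7197
β_Talbot = 0.00481 / 0.02208 = 0.2178
β_Bellamy = 0.03329 / 0.02208 = 1.5077
β_P = Σ w_i β_i = 0.18×1.7772 + 0.10×1.4588 + 0.21×2.1635 + 0.22×0.7197 + 0.17×0.2178 + 0.12×1.5077 = 1.2964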